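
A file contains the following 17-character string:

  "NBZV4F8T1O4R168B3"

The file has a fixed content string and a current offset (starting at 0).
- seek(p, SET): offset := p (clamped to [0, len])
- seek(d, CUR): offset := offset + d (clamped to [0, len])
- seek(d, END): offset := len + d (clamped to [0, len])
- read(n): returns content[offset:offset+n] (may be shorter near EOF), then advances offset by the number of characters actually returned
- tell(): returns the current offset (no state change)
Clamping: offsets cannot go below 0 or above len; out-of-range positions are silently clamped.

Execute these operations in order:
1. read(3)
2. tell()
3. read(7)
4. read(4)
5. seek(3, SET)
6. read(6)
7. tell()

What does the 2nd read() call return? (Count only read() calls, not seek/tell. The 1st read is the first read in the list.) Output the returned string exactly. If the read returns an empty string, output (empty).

After 1 (read(3)): returned 'NBZ', offset=3
After 2 (tell()): offset=3
After 3 (read(7)): returned 'V4F8T1O', offset=10
After 4 (read(4)): returned '4R16', offset=14
After 5 (seek(3, SET)): offset=3
After 6 (read(6)): returned 'V4F8T1', offset=9
After 7 (tell()): offset=9

Answer: V4F8T1O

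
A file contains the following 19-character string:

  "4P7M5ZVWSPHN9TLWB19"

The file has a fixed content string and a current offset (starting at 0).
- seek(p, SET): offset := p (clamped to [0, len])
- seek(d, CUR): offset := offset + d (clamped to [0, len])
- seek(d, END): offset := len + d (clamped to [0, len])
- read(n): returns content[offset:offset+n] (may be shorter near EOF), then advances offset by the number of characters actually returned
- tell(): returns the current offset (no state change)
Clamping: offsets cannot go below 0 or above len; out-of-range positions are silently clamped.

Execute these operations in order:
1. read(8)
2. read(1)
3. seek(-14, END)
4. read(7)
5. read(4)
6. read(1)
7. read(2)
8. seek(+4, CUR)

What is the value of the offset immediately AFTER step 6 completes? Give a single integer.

After 1 (read(8)): returned '4P7M5ZVW', offset=8
After 2 (read(1)): returned 'S', offset=9
After 3 (seek(-14, END)): offset=5
After 4 (read(7)): returned 'ZVWSPHN', offset=12
After 5 (read(4)): returned '9TLW', offset=16
After 6 (read(1)): returned 'B', offset=17

Answer: 17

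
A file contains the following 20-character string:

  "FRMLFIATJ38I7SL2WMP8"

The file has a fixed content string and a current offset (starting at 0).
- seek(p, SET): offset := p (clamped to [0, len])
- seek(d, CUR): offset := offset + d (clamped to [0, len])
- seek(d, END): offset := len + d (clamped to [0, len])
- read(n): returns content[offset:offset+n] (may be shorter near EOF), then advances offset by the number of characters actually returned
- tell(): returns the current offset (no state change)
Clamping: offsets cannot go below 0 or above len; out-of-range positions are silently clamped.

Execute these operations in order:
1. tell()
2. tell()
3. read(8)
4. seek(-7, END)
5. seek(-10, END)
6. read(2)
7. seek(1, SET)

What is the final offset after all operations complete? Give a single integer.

After 1 (tell()): offset=0
After 2 (tell()): offset=0
After 3 (read(8)): returned 'FRMLFIAT', offset=8
After 4 (seek(-7, END)): offset=13
After 5 (seek(-10, END)): offset=10
After 6 (read(2)): returned '8I', offset=12
After 7 (seek(1, SET)): offset=1

Answer: 1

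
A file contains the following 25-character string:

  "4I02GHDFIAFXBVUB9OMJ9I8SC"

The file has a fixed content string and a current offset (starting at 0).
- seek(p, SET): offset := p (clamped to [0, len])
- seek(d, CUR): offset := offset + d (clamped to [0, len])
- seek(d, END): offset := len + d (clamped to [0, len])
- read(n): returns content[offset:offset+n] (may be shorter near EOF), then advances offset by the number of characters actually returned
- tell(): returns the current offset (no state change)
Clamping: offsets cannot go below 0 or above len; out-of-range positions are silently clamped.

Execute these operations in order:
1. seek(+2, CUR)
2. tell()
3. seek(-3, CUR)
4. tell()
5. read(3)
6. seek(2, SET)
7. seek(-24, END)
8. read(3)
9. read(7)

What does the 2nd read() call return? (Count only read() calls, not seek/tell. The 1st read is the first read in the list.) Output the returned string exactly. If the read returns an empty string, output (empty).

After 1 (seek(+2, CUR)): offset=2
After 2 (tell()): offset=2
After 3 (seek(-3, CUR)): offset=0
After 4 (tell()): offset=0
After 5 (read(3)): returned '4I0', offset=3
After 6 (seek(2, SET)): offset=2
After 7 (seek(-24, END)): offset=1
After 8 (read(3)): returned 'I02', offset=4
After 9 (read(7)): returned 'GHDFIAF', offset=11

Answer: I02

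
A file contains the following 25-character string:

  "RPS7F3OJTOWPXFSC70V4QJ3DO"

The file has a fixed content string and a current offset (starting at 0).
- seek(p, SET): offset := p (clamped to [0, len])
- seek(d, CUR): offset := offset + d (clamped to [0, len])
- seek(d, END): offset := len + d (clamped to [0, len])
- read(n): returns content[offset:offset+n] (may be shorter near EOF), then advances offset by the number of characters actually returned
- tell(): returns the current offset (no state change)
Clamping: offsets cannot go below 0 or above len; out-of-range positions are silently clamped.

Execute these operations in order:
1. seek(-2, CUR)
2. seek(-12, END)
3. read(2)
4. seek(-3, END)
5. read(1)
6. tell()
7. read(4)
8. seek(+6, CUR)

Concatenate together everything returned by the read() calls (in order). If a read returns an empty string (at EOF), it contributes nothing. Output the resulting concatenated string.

After 1 (seek(-2, CUR)): offset=0
After 2 (seek(-12, END)): offset=13
After 3 (read(2)): returned 'FS', offset=15
After 4 (seek(-3, END)): offset=22
After 5 (read(1)): returned '3', offset=23
After 6 (tell()): offset=23
After 7 (read(4)): returned 'DO', offset=25
After 8 (seek(+6, CUR)): offset=25

Answer: FS3DO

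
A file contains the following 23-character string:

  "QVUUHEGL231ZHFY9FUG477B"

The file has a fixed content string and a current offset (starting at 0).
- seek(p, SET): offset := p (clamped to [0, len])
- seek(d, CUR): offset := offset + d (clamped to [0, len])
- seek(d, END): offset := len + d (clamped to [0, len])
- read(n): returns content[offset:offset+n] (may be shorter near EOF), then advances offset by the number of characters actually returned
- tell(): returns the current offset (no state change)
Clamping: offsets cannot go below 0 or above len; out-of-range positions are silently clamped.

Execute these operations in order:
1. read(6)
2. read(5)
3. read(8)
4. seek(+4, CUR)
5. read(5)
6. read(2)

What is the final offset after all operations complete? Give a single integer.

After 1 (read(6)): returned 'QVUUHE', offset=6
After 2 (read(5)): returned 'GL231', offset=11
After 3 (read(8)): returned 'ZHFY9FUG', offset=19
After 4 (seek(+4, CUR)): offset=23
After 5 (read(5)): returned '', offset=23
After 6 (read(2)): returned '', offset=23

Answer: 23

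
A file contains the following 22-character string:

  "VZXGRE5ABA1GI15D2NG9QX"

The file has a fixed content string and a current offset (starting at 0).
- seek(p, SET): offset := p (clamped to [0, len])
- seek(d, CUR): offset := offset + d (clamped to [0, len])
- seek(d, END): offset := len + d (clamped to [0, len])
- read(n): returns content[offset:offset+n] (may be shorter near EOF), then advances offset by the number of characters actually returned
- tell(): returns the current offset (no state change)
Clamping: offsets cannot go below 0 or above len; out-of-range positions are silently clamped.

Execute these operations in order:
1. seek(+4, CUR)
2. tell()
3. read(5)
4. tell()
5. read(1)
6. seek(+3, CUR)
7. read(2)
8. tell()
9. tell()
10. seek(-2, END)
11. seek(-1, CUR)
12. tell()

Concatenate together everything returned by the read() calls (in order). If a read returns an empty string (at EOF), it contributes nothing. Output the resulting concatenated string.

Answer: RE5ABA15

Derivation:
After 1 (seek(+4, CUR)): offset=4
After 2 (tell()): offset=4
After 3 (read(5)): returned 'RE5AB', offset=9
After 4 (tell()): offset=9
After 5 (read(1)): returned 'A', offset=10
After 6 (seek(+3, CUR)): offset=13
After 7 (read(2)): returned '15', offset=15
After 8 (tell()): offset=15
After 9 (tell()): offset=15
After 10 (seek(-2, END)): offset=20
After 11 (seek(-1, CUR)): offset=19
After 12 (tell()): offset=19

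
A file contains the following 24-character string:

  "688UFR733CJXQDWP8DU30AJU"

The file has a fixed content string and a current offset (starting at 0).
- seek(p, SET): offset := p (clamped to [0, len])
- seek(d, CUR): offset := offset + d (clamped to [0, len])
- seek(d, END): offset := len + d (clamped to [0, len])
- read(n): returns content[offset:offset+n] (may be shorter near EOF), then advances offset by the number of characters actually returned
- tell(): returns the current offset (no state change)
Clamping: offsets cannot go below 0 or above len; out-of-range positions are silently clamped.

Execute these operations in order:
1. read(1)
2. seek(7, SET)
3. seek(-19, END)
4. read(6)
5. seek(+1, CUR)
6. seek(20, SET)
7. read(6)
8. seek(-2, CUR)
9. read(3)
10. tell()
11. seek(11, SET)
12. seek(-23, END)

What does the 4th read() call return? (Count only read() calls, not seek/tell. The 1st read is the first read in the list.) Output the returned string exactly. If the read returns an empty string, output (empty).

Answer: JU

Derivation:
After 1 (read(1)): returned '6', offset=1
After 2 (seek(7, SET)): offset=7
After 3 (seek(-19, END)): offset=5
After 4 (read(6)): returned 'R733CJ', offset=11
After 5 (seek(+1, CUR)): offset=12
After 6 (seek(20, SET)): offset=20
After 7 (read(6)): returned '0AJU', offset=24
After 8 (seek(-2, CUR)): offset=22
After 9 (read(3)): returned 'JU', offset=24
After 10 (tell()): offset=24
After 11 (seek(11, SET)): offset=11
After 12 (seek(-23, END)): offset=1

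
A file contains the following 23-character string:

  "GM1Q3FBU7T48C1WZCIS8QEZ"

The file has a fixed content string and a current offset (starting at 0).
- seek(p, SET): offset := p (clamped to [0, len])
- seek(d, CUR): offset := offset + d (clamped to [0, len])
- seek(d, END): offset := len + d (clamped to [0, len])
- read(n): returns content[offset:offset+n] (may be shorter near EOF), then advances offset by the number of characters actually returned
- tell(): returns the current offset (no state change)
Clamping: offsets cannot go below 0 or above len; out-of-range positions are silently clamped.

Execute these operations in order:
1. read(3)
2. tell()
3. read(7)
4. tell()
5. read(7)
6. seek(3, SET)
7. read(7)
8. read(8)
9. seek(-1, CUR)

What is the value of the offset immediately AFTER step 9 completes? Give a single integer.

Answer: 17

Derivation:
After 1 (read(3)): returned 'GM1', offset=3
After 2 (tell()): offset=3
After 3 (read(7)): returned 'Q3FBU7T', offset=10
After 4 (tell()): offset=10
After 5 (read(7)): returned '48C1WZC', offset=17
After 6 (seek(3, SET)): offset=3
After 7 (read(7)): returned 'Q3FBU7T', offset=10
After 8 (read(8)): returned '48C1WZCI', offset=18
After 9 (seek(-1, CUR)): offset=17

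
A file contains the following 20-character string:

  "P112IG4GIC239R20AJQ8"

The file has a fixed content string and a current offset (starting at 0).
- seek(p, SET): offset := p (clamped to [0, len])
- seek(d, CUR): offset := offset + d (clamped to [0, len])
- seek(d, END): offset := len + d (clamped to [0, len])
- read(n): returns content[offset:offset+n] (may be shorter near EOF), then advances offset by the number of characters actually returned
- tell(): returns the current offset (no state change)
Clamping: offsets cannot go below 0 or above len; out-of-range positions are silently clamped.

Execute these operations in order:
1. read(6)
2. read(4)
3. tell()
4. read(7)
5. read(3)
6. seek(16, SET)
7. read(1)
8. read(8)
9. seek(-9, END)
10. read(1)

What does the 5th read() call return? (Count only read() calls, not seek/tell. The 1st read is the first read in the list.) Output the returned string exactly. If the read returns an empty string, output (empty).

After 1 (read(6)): returned 'P112IG', offset=6
After 2 (read(4)): returned '4GIC', offset=10
After 3 (tell()): offset=10
After 4 (read(7)): returned '239R20A', offset=17
After 5 (read(3)): returned 'JQ8', offset=20
After 6 (seek(16, SET)): offset=16
After 7 (read(1)): returned 'A', offset=17
After 8 (read(8)): returned 'JQ8', offset=20
After 9 (seek(-9, END)): offset=11
After 10 (read(1)): returned '3', offset=12

Answer: A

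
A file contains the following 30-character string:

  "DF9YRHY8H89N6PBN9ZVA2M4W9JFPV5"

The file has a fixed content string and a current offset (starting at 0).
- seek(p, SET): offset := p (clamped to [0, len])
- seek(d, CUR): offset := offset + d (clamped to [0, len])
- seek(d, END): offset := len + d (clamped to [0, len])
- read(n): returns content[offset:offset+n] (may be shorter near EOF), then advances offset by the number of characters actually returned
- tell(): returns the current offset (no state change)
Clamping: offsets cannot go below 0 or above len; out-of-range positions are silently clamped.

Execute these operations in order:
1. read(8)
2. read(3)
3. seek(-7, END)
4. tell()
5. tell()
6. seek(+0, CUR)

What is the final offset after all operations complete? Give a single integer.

After 1 (read(8)): returned 'DF9YRHY8', offset=8
After 2 (read(3)): returned 'H89', offset=11
After 3 (seek(-7, END)): offset=23
After 4 (tell()): offset=23
After 5 (tell()): offset=23
After 6 (seek(+0, CUR)): offset=23

Answer: 23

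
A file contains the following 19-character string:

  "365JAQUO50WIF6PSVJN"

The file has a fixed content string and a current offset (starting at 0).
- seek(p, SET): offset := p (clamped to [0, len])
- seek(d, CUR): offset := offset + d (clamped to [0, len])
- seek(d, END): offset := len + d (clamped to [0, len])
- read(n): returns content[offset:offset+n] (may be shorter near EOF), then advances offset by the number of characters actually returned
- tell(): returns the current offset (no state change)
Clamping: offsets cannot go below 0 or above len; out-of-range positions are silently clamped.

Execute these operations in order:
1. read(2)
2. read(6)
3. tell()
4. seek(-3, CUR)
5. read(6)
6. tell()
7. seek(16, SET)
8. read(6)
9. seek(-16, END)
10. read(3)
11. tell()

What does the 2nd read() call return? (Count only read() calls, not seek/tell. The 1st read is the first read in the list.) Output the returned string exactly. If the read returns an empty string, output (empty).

After 1 (read(2)): returned '36', offset=2
After 2 (read(6)): returned '5JAQUO', offset=8
After 3 (tell()): offset=8
After 4 (seek(-3, CUR)): offset=5
After 5 (read(6)): returned 'QUO50W', offset=11
After 6 (tell()): offset=11
After 7 (seek(16, SET)): offset=16
After 8 (read(6)): returned 'VJN', offset=19
After 9 (seek(-16, END)): offset=3
After 10 (read(3)): returned 'JAQ', offset=6
After 11 (tell()): offset=6

Answer: 5JAQUO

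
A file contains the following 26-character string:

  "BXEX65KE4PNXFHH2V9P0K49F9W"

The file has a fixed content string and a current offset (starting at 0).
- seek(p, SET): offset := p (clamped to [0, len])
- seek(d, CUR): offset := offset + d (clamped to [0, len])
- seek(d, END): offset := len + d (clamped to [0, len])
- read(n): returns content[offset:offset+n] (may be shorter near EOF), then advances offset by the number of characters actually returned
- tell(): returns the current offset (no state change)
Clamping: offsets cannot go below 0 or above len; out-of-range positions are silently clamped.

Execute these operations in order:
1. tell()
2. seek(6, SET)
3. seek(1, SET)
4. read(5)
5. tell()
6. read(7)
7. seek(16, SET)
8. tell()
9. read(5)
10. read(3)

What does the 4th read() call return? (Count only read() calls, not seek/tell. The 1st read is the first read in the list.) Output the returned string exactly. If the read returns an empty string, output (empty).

Answer: 49F

Derivation:
After 1 (tell()): offset=0
After 2 (seek(6, SET)): offset=6
After 3 (seek(1, SET)): offset=1
After 4 (read(5)): returned 'XEX65', offset=6
After 5 (tell()): offset=6
After 6 (read(7)): returned 'KE4PNXF', offset=13
After 7 (seek(16, SET)): offset=16
After 8 (tell()): offset=16
After 9 (read(5)): returned 'V9P0K', offset=21
After 10 (read(3)): returned '49F', offset=24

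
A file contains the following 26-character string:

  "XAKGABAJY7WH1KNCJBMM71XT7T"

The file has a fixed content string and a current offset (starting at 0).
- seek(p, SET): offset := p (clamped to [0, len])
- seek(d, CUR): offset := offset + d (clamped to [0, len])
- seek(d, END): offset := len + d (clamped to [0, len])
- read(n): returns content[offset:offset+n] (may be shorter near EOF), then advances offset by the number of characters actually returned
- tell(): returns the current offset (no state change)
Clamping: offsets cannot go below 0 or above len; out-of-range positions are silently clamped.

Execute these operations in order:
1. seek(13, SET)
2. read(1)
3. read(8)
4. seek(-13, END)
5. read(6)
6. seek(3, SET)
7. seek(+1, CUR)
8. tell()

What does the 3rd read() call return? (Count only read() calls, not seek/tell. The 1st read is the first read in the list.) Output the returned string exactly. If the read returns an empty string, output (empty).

Answer: KNCJBM

Derivation:
After 1 (seek(13, SET)): offset=13
After 2 (read(1)): returned 'K', offset=14
After 3 (read(8)): returned 'NCJBMM71', offset=22
After 4 (seek(-13, END)): offset=13
After 5 (read(6)): returned 'KNCJBM', offset=19
After 6 (seek(3, SET)): offset=3
After 7 (seek(+1, CUR)): offset=4
After 8 (tell()): offset=4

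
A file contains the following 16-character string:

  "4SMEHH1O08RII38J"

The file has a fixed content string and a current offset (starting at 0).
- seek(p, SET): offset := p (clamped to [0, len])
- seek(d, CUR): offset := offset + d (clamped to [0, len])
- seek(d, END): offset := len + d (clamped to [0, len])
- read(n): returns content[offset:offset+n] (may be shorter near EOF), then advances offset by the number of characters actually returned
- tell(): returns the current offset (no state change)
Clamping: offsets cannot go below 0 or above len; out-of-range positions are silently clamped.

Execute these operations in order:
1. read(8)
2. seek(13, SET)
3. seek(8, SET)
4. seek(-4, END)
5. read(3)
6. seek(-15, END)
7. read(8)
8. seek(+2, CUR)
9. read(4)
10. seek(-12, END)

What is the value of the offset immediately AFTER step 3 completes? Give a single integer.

After 1 (read(8)): returned '4SMEHH1O', offset=8
After 2 (seek(13, SET)): offset=13
After 3 (seek(8, SET)): offset=8

Answer: 8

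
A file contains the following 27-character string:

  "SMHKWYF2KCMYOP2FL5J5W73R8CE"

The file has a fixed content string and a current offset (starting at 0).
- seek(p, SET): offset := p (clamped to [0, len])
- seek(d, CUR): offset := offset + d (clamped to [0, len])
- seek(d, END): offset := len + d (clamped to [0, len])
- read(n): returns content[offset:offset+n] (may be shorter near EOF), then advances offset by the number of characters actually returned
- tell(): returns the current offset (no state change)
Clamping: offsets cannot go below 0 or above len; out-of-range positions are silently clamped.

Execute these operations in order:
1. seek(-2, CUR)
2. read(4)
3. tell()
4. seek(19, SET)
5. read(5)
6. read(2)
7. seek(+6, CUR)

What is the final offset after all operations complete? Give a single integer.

After 1 (seek(-2, CUR)): offset=0
After 2 (read(4)): returned 'SMHK', offset=4
After 3 (tell()): offset=4
After 4 (seek(19, SET)): offset=19
After 5 (read(5)): returned '5W73R', offset=24
After 6 (read(2)): returned '8C', offset=26
After 7 (seek(+6, CUR)): offset=27

Answer: 27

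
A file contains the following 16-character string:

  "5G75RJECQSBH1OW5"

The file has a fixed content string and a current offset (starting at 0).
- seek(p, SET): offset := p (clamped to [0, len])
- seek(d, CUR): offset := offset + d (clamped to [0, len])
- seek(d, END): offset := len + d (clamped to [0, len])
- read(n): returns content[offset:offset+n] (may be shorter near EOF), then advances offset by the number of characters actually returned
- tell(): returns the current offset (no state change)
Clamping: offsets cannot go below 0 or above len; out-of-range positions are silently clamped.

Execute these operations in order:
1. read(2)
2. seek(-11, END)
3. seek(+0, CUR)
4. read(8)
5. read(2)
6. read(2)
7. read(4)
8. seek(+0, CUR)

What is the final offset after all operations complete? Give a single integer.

Answer: 16

Derivation:
After 1 (read(2)): returned '5G', offset=2
After 2 (seek(-11, END)): offset=5
After 3 (seek(+0, CUR)): offset=5
After 4 (read(8)): returned 'JECQSBH1', offset=13
After 5 (read(2)): returned 'OW', offset=15
After 6 (read(2)): returned '5', offset=16
After 7 (read(4)): returned '', offset=16
After 8 (seek(+0, CUR)): offset=16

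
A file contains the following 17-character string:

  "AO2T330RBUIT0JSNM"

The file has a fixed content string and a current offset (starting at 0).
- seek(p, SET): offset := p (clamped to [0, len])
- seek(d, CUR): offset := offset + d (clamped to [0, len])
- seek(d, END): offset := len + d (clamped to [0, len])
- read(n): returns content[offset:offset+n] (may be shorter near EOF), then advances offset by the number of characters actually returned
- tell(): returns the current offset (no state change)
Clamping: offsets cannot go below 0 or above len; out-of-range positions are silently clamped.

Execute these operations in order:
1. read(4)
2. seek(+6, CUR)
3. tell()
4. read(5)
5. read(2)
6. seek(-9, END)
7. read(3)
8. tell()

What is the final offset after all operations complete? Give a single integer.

Answer: 11

Derivation:
After 1 (read(4)): returned 'AO2T', offset=4
After 2 (seek(+6, CUR)): offset=10
After 3 (tell()): offset=10
After 4 (read(5)): returned 'IT0JS', offset=15
After 5 (read(2)): returned 'NM', offset=17
After 6 (seek(-9, END)): offset=8
After 7 (read(3)): returned 'BUI', offset=11
After 8 (tell()): offset=11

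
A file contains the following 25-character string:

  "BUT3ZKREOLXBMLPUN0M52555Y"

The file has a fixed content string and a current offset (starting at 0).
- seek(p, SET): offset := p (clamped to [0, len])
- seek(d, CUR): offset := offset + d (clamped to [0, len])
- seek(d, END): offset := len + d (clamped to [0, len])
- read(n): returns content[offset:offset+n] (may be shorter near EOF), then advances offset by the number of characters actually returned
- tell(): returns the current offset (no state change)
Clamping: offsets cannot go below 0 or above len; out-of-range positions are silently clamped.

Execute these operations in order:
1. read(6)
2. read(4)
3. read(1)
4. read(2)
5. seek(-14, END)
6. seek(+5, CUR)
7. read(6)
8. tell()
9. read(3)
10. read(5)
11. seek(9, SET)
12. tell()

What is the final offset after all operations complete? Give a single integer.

Answer: 9

Derivation:
After 1 (read(6)): returned 'BUT3ZK', offset=6
After 2 (read(4)): returned 'REOL', offset=10
After 3 (read(1)): returned 'X', offset=11
After 4 (read(2)): returned 'BM', offset=13
After 5 (seek(-14, END)): offset=11
After 6 (seek(+5, CUR)): offset=16
After 7 (read(6)): returned 'N0M525', offset=22
After 8 (tell()): offset=22
After 9 (read(3)): returned '55Y', offset=25
After 10 (read(5)): returned '', offset=25
After 11 (seek(9, SET)): offset=9
After 12 (tell()): offset=9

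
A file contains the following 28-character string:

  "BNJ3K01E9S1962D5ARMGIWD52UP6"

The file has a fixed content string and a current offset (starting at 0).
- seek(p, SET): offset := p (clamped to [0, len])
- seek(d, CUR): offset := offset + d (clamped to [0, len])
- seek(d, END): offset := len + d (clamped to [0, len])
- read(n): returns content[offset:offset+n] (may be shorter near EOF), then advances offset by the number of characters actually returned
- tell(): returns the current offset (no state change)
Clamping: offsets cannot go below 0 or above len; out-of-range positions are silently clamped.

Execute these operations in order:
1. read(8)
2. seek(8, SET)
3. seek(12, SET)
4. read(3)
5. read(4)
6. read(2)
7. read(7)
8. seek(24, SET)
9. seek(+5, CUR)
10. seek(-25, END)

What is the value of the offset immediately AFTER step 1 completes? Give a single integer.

After 1 (read(8)): returned 'BNJ3K01E', offset=8

Answer: 8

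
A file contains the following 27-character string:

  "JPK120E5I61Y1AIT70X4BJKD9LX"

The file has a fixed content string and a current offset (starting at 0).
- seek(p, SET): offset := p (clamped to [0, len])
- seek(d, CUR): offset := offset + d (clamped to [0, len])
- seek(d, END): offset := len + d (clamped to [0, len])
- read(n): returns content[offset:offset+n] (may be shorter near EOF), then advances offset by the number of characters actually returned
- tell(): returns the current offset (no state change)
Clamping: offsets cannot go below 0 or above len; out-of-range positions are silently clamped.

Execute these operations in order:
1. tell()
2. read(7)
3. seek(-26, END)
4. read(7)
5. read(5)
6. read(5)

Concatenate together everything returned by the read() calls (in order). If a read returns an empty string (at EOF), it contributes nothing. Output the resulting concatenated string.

Answer: JPK120EPK120E5I61Y1AIT70

Derivation:
After 1 (tell()): offset=0
After 2 (read(7)): returned 'JPK120E', offset=7
After 3 (seek(-26, END)): offset=1
After 4 (read(7)): returned 'PK120E5', offset=8
After 5 (read(5)): returned 'I61Y1', offset=13
After 6 (read(5)): returned 'AIT70', offset=18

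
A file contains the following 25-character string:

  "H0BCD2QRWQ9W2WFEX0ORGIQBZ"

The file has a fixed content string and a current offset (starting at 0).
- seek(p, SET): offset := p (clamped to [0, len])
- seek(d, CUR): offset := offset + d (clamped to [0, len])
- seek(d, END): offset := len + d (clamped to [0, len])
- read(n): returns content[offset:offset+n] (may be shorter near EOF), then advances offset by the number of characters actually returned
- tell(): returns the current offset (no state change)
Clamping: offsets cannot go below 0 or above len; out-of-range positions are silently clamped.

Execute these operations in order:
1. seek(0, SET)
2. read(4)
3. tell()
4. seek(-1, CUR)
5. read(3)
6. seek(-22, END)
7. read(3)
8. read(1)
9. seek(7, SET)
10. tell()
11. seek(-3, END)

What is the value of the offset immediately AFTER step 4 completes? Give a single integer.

Answer: 3

Derivation:
After 1 (seek(0, SET)): offset=0
After 2 (read(4)): returned 'H0BC', offset=4
After 3 (tell()): offset=4
After 4 (seek(-1, CUR)): offset=3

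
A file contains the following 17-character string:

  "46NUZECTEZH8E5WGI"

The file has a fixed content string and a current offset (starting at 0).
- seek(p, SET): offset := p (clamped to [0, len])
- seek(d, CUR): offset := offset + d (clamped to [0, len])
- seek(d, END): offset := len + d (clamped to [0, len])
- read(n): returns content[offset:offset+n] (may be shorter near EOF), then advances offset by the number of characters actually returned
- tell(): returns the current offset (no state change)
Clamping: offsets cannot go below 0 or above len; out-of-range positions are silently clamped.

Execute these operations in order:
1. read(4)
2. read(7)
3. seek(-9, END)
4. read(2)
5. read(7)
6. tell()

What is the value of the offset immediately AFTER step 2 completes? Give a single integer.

After 1 (read(4)): returned '46NU', offset=4
After 2 (read(7)): returned 'ZECTEZH', offset=11

Answer: 11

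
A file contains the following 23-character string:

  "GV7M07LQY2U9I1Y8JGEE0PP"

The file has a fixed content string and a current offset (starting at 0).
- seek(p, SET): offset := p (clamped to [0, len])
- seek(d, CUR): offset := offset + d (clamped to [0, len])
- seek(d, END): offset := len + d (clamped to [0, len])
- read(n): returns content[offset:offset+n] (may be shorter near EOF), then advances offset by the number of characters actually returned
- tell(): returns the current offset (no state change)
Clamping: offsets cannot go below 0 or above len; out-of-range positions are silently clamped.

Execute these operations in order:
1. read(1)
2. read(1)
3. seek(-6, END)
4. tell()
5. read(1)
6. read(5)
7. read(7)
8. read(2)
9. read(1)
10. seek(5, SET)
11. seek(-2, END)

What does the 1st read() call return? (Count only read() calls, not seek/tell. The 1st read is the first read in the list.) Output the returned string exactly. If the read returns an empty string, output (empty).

After 1 (read(1)): returned 'G', offset=1
After 2 (read(1)): returned 'V', offset=2
After 3 (seek(-6, END)): offset=17
After 4 (tell()): offset=17
After 5 (read(1)): returned 'G', offset=18
After 6 (read(5)): returned 'EE0PP', offset=23
After 7 (read(7)): returned '', offset=23
After 8 (read(2)): returned '', offset=23
After 9 (read(1)): returned '', offset=23
After 10 (seek(5, SET)): offset=5
After 11 (seek(-2, END)): offset=21

Answer: G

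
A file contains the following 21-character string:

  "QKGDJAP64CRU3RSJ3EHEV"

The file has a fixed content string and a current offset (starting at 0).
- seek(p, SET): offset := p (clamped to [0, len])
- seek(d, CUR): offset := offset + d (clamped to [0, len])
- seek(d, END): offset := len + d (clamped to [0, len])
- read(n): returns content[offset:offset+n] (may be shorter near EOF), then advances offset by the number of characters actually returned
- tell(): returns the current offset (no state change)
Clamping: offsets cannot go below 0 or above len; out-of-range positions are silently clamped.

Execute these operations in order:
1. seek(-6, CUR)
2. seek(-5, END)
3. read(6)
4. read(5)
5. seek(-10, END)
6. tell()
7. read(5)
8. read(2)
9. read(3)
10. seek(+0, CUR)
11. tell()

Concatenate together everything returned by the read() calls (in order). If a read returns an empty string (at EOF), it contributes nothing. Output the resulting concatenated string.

Answer: 3EHEVU3RSJ3EHEV

Derivation:
After 1 (seek(-6, CUR)): offset=0
After 2 (seek(-5, END)): offset=16
After 3 (read(6)): returned '3EHEV', offset=21
After 4 (read(5)): returned '', offset=21
After 5 (seek(-10, END)): offset=11
After 6 (tell()): offset=11
After 7 (read(5)): returned 'U3RSJ', offset=16
After 8 (read(2)): returned '3E', offset=18
After 9 (read(3)): returned 'HEV', offset=21
After 10 (seek(+0, CUR)): offset=21
After 11 (tell()): offset=21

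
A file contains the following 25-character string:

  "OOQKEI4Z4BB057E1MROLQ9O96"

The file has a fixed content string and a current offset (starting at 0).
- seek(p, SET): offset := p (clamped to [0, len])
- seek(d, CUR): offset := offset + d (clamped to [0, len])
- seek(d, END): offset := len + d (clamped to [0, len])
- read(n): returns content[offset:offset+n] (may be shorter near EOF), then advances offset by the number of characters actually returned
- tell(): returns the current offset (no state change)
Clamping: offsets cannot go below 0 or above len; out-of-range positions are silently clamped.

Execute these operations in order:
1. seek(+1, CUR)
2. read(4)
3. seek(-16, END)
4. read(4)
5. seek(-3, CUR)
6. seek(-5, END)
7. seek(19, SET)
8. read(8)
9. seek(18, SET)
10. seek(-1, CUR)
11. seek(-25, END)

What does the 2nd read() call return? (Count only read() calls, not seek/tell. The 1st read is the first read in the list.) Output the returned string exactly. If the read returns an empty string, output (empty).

After 1 (seek(+1, CUR)): offset=1
After 2 (read(4)): returned 'OQKE', offset=5
After 3 (seek(-16, END)): offset=9
After 4 (read(4)): returned 'BB05', offset=13
After 5 (seek(-3, CUR)): offset=10
After 6 (seek(-5, END)): offset=20
After 7 (seek(19, SET)): offset=19
After 8 (read(8)): returned 'LQ9O96', offset=25
After 9 (seek(18, SET)): offset=18
After 10 (seek(-1, CUR)): offset=17
After 11 (seek(-25, END)): offset=0

Answer: BB05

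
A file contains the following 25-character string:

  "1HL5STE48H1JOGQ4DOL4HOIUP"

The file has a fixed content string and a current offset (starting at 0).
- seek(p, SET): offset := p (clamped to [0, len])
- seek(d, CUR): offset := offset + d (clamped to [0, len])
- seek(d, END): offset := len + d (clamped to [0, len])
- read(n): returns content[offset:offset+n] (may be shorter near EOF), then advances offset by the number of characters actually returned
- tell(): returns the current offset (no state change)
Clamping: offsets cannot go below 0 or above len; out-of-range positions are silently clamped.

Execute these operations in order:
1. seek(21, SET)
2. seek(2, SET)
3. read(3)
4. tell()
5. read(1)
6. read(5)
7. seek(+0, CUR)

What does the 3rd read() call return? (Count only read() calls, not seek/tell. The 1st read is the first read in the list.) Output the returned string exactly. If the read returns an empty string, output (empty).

After 1 (seek(21, SET)): offset=21
After 2 (seek(2, SET)): offset=2
After 3 (read(3)): returned 'L5S', offset=5
After 4 (tell()): offset=5
After 5 (read(1)): returned 'T', offset=6
After 6 (read(5)): returned 'E48H1', offset=11
After 7 (seek(+0, CUR)): offset=11

Answer: E48H1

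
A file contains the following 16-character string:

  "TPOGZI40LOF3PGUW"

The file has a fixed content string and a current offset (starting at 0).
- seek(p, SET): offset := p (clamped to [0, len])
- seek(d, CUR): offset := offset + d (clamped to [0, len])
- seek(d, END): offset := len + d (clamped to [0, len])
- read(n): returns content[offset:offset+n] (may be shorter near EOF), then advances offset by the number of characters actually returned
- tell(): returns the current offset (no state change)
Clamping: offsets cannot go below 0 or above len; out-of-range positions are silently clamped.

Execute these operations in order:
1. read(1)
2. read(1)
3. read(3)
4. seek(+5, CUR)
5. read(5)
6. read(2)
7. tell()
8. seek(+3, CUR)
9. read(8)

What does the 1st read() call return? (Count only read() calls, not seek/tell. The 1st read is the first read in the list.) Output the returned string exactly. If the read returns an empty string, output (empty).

Answer: T

Derivation:
After 1 (read(1)): returned 'T', offset=1
After 2 (read(1)): returned 'P', offset=2
After 3 (read(3)): returned 'OGZ', offset=5
After 4 (seek(+5, CUR)): offset=10
After 5 (read(5)): returned 'F3PGU', offset=15
After 6 (read(2)): returned 'W', offset=16
After 7 (tell()): offset=16
After 8 (seek(+3, CUR)): offset=16
After 9 (read(8)): returned '', offset=16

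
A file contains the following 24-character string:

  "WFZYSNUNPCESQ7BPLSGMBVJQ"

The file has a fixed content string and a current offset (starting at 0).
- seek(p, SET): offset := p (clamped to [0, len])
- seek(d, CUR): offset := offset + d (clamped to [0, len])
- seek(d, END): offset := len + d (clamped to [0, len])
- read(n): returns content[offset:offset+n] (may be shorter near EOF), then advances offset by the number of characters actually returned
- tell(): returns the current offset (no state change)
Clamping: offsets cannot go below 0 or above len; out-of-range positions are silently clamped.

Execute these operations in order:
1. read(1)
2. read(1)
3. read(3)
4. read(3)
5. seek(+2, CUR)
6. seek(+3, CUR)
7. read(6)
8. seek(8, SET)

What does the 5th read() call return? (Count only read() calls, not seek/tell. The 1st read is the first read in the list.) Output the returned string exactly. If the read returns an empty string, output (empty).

Answer: 7BPLSG

Derivation:
After 1 (read(1)): returned 'W', offset=1
After 2 (read(1)): returned 'F', offset=2
After 3 (read(3)): returned 'ZYS', offset=5
After 4 (read(3)): returned 'NUN', offset=8
After 5 (seek(+2, CUR)): offset=10
After 6 (seek(+3, CUR)): offset=13
After 7 (read(6)): returned '7BPLSG', offset=19
After 8 (seek(8, SET)): offset=8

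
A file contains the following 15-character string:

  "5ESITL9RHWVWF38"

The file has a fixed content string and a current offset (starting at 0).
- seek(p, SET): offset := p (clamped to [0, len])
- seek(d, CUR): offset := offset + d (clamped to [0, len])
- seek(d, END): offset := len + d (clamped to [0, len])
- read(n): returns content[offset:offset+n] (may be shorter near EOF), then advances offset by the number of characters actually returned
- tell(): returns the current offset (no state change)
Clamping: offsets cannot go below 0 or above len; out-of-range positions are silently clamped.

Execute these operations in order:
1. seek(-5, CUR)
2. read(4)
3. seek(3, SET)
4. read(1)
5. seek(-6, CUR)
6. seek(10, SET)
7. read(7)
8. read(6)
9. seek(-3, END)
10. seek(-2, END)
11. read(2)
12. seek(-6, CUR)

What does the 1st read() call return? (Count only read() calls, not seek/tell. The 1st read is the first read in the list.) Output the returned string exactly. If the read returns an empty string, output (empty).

After 1 (seek(-5, CUR)): offset=0
After 2 (read(4)): returned '5ESI', offset=4
After 3 (seek(3, SET)): offset=3
After 4 (read(1)): returned 'I', offset=4
After 5 (seek(-6, CUR)): offset=0
After 6 (seek(10, SET)): offset=10
After 7 (read(7)): returned 'VWF38', offset=15
After 8 (read(6)): returned '', offset=15
After 9 (seek(-3, END)): offset=12
After 10 (seek(-2, END)): offset=13
After 11 (read(2)): returned '38', offset=15
After 12 (seek(-6, CUR)): offset=9

Answer: 5ESI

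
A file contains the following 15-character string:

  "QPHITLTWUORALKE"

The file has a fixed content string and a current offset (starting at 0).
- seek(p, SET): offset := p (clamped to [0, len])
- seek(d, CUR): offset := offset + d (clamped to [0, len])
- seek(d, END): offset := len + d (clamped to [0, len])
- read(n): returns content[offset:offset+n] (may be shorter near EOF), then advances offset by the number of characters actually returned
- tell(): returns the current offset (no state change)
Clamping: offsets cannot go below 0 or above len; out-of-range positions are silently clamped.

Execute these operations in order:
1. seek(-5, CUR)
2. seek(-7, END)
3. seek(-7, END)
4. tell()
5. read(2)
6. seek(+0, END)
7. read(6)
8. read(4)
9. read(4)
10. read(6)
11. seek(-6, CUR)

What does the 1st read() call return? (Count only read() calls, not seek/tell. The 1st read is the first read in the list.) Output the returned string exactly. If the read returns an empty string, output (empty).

After 1 (seek(-5, CUR)): offset=0
After 2 (seek(-7, END)): offset=8
After 3 (seek(-7, END)): offset=8
After 4 (tell()): offset=8
After 5 (read(2)): returned 'UO', offset=10
After 6 (seek(+0, END)): offset=15
After 7 (read(6)): returned '', offset=15
After 8 (read(4)): returned '', offset=15
After 9 (read(4)): returned '', offset=15
After 10 (read(6)): returned '', offset=15
After 11 (seek(-6, CUR)): offset=9

Answer: UO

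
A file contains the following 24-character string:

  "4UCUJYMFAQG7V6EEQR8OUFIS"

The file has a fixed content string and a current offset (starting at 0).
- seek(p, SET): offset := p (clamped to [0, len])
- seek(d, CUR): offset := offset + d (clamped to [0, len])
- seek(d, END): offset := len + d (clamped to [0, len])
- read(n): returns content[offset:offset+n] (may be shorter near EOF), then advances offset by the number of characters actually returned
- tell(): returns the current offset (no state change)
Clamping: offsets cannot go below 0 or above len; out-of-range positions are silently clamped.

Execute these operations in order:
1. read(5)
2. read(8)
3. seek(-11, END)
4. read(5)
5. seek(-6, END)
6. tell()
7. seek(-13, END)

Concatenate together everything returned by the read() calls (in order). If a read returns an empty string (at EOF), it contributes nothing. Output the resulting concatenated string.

Answer: 4UCUJYMFAQG7V6EEQR

Derivation:
After 1 (read(5)): returned '4UCUJ', offset=5
After 2 (read(8)): returned 'YMFAQG7V', offset=13
After 3 (seek(-11, END)): offset=13
After 4 (read(5)): returned '6EEQR', offset=18
After 5 (seek(-6, END)): offset=18
After 6 (tell()): offset=18
After 7 (seek(-13, END)): offset=11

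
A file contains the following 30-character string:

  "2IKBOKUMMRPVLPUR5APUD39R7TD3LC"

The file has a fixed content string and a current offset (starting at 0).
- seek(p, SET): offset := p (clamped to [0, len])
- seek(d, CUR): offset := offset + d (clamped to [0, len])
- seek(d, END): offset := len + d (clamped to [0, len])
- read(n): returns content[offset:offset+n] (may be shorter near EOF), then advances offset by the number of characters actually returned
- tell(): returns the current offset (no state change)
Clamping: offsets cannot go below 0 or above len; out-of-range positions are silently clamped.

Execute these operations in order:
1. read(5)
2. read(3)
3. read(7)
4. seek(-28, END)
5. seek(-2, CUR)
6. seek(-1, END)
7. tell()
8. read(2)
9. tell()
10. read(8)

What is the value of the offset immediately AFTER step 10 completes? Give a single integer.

After 1 (read(5)): returned '2IKBO', offset=5
After 2 (read(3)): returned 'KUM', offset=8
After 3 (read(7)): returned 'MRPVLPU', offset=15
After 4 (seek(-28, END)): offset=2
After 5 (seek(-2, CUR)): offset=0
After 6 (seek(-1, END)): offset=29
After 7 (tell()): offset=29
After 8 (read(2)): returned 'C', offset=30
After 9 (tell()): offset=30
After 10 (read(8)): returned '', offset=30

Answer: 30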